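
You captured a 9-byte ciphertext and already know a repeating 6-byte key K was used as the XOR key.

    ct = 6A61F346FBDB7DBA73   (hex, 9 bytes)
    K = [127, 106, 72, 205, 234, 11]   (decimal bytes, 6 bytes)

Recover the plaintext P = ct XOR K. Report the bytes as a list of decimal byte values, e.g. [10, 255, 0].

[21, 11, 187, 139, 17, 208, 2, 208, 59]

The 6-byte key repeats, so the effective keystream is 7f 6a 48 cd ea 0b 7f 6a 48.
byte 0: 6a xor 7f = 15
byte 1: 61 xor 6a = 0b
byte 2: f3 xor 48 = bb
byte 3: 46 xor cd = 8b
byte 4: fb xor ea = 11
byte 5: db xor 0b = d0
byte 6: 7d xor 7f = 02
byte 7: ba xor 6a = d0
byte 8: 73 xor 48 = 3b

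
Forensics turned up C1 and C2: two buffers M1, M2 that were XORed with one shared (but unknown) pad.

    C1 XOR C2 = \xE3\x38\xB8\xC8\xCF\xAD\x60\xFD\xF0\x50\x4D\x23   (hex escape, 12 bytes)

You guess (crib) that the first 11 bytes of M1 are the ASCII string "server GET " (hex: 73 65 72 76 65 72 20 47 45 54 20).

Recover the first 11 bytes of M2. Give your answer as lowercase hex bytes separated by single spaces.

90 5d ca be aa df 40 ba b5 04 6d

Since C1 ⊕ C2 = M1 ⊕ M2, XORing with the guessed M1 bytes yields the corresponding M2 bytes: M2 = (C1 ⊕ C2) ⊕ M1.
e3 XOR 73 = 90
38 XOR 65 = 5d
b8 XOR 72 = ca
c8 XOR 76 = be
cf XOR 65 = aa
ad XOR 72 = df
60 XOR 20 = 40
fd XOR 47 = ba
f0 XOR 45 = b5
50 XOR 54 = 04
4d XOR 20 = 6d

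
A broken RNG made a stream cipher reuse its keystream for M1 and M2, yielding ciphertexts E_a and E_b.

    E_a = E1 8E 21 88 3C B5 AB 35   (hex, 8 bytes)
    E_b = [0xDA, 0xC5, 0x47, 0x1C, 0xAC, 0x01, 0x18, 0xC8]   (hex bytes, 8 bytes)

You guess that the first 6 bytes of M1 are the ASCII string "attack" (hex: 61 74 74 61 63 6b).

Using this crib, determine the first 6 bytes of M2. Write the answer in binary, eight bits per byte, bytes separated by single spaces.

01011010 00111111 00010010 11110101 11110011 11011111

First, E_a ⊕ E_b = (M1 ⊕ K) ⊕ (M2 ⊕ K) = M1 ⊕ M2, so the key drops out. Then M2 = (M1 ⊕ M2) ⊕ M1 over the first 6 bytes.
byte 0: (e1 XOR da) XOR 61 = 3b XOR 61 = 5a
byte 1: (8e XOR c5) XOR 74 = 4b XOR 74 = 3f
byte 2: (21 XOR 47) XOR 74 = 66 XOR 74 = 12
byte 3: (88 XOR 1c) XOR 61 = 94 XOR 61 = f5
byte 4: (3c XOR ac) XOR 63 = 90 XOR 63 = f3
byte 5: (b5 XOR 01) XOR 6b = b4 XOR 6b = df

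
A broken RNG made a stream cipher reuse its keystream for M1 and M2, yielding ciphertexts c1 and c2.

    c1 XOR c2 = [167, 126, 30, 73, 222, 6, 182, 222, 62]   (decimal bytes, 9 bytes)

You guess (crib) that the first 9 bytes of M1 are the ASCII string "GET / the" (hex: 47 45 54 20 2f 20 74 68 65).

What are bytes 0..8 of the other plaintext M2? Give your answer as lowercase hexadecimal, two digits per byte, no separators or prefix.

Since c1 ⊕ c2 = M1 ⊕ M2, XORing with the guessed M1 bytes yields the corresponding M2 bytes: M2 = (c1 ⊕ c2) ⊕ M1.
byte 0: a7 xor 47 = e0
byte 1: 7e xor 45 = 3b
byte 2: 1e xor 54 = 4a
byte 3: 49 xor 20 = 69
byte 4: de xor 2f = f1
byte 5: 06 xor 20 = 26
byte 6: b6 xor 74 = c2
byte 7: de xor 68 = b6
byte 8: 3e xor 65 = 5b

e03b4a69f126c2b65b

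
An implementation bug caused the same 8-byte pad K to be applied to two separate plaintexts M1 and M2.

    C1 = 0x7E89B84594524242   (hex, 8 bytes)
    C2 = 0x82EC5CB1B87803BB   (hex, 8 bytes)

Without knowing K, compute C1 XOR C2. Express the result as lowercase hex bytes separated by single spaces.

fc 65 e4 f4 2c 2a 41 f9

C1 ⊕ C2 = (M1 ⊕ K) ⊕ (M2 ⊕ K) = M1 ⊕ M2 — the shared key cancels under XOR.
7e XOR 82 = fc
89 XOR ec = 65
b8 XOR 5c = e4
45 XOR b1 = f4
94 XOR b8 = 2c
52 XOR 78 = 2a
42 XOR 03 = 41
42 XOR bb = f9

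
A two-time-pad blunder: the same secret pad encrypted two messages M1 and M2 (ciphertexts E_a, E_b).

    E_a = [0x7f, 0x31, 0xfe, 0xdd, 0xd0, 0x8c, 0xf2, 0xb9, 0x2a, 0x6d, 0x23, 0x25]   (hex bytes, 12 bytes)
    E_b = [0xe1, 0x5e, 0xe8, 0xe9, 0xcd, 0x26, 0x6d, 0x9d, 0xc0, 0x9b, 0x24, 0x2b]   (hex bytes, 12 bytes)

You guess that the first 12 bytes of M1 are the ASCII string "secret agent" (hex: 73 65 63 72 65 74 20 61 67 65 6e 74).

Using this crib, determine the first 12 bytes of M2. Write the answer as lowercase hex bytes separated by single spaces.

ed 0a 75 46 78 de bf 45 8d 93 69 7a

First, E_a ⊕ E_b = (M1 ⊕ K) ⊕ (M2 ⊕ K) = M1 ⊕ M2, so the key drops out. Then M2 = (M1 ⊕ M2) ⊕ M1 over the first 12 bytes.
byte 0: (7f XOR e1) XOR 73 = 9e XOR 73 = ed
byte 1: (31 XOR 5e) XOR 65 = 6f XOR 65 = 0a
byte 2: (fe XOR e8) XOR 63 = 16 XOR 63 = 75
byte 3: (dd XOR e9) XOR 72 = 34 XOR 72 = 46
byte 4: (d0 XOR cd) XOR 65 = 1d XOR 65 = 78
byte 5: (8c XOR 26) XOR 74 = aa XOR 74 = de
byte 6: (f2 XOR 6d) XOR 20 = 9f XOR 20 = bf
byte 7: (b9 XOR 9d) XOR 61 = 24 XOR 61 = 45
byte 8: (2a XOR c0) XOR 67 = ea XOR 67 = 8d
byte 9: (6d XOR 9b) XOR 65 = f6 XOR 65 = 93
byte 10: (23 XOR 24) XOR 6e = 07 XOR 6e = 69
byte 11: (25 XOR 2b) XOR 74 = 0e XOR 74 = 7a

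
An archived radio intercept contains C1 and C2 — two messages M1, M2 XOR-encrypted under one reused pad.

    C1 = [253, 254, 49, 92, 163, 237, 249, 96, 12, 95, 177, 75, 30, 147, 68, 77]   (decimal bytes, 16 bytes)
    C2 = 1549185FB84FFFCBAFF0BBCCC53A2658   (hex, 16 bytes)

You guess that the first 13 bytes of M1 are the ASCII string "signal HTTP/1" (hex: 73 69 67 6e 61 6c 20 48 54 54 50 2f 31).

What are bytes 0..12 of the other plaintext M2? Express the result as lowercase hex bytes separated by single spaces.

9b de 4e 6d 7a ce 26 e3 f7 fb 5a a8 ea

First, C1 ⊕ C2 = (M1 ⊕ K) ⊕ (M2 ⊕ K) = M1 ⊕ M2, so the key drops out. Then M2 = (M1 ⊕ M2) ⊕ M1 over the first 13 bytes.
byte 0: (fd xor 15) xor 73 = e8 xor 73 = 9b
byte 1: (fe xor 49) xor 69 = b7 xor 69 = de
byte 2: (31 xor 18) xor 67 = 29 xor 67 = 4e
byte 3: (5c xor 5f) xor 6e = 03 xor 6e = 6d
byte 4: (a3 xor b8) xor 61 = 1b xor 61 = 7a
byte 5: (ed xor 4f) xor 6c = a2 xor 6c = ce
byte 6: (f9 xor ff) xor 20 = 06 xor 20 = 26
byte 7: (60 xor cb) xor 48 = ab xor 48 = e3
byte 8: (0c xor af) xor 54 = a3 xor 54 = f7
byte 9: (5f xor f0) xor 54 = af xor 54 = fb
byte 10: (b1 xor bb) xor 50 = 0a xor 50 = 5a
byte 11: (4b xor cc) xor 2f = 87 xor 2f = a8
byte 12: (1e xor c5) xor 31 = db xor 31 = ea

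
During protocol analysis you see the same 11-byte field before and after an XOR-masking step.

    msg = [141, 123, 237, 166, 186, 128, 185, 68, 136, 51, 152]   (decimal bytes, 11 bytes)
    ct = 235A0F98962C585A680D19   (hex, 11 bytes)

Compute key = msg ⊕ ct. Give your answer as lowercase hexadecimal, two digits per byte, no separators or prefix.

Since ct = msg ⊕ key, XORing both sides with msg gives key = msg ⊕ ct.
byte 0: 141 ^  35 = 174
byte 1: 123 ^  90 =  33
byte 2: 237 ^  15 = 226
byte 3: 166 ^ 152 =  62
byte 4: 186 ^ 150 =  44
byte 5: 128 ^  44 = 172
byte 6: 185 ^  88 = 225
byte 7:  68 ^  90 =  30
byte 8: 136 ^ 104 = 224
byte 9:  51 ^  13 =  62
byte 10: 152 ^  25 = 129

ae21e23e2cace11ee03e81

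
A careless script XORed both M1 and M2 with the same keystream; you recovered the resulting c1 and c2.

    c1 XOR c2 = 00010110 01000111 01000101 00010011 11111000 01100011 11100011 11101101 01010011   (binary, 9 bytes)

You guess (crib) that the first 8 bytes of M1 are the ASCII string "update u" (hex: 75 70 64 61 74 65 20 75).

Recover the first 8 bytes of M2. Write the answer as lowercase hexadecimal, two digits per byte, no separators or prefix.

Since c1 ⊕ c2 = M1 ⊕ M2, XORing with the guessed M1 bytes yields the corresponding M2 bytes: M2 = (c1 ⊕ c2) ⊕ M1.
16 xor 75 = 63
47 xor 70 = 37
45 xor 64 = 21
13 xor 61 = 72
f8 xor 74 = 8c
63 xor 65 = 06
e3 xor 20 = c3
ed xor 75 = 98

633721728c06c398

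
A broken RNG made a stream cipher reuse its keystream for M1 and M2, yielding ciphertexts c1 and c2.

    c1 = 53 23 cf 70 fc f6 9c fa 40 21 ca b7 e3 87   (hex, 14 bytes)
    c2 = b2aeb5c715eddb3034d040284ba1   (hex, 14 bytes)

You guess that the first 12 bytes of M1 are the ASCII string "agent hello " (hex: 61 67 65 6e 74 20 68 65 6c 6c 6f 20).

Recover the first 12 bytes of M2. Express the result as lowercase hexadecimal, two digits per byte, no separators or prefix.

First, c1 ⊕ c2 = (M1 ⊕ K) ⊕ (M2 ⊕ K) = M1 ⊕ M2, so the key drops out. Then M2 = (M1 ⊕ M2) ⊕ M1 over the first 12 bytes.
byte 0: (53 ^ b2) ^ 61 = e1 ^ 61 = 80
byte 1: (23 ^ ae) ^ 67 = 8d ^ 67 = ea
byte 2: (cf ^ b5) ^ 65 = 7a ^ 65 = 1f
byte 3: (70 ^ c7) ^ 6e = b7 ^ 6e = d9
byte 4: (fc ^ 15) ^ 74 = e9 ^ 74 = 9d
byte 5: (f6 ^ ed) ^ 20 = 1b ^ 20 = 3b
byte 6: (9c ^ db) ^ 68 = 47 ^ 68 = 2f
byte 7: (fa ^ 30) ^ 65 = ca ^ 65 = af
byte 8: (40 ^ 34) ^ 6c = 74 ^ 6c = 18
byte 9: (21 ^ d0) ^ 6c = f1 ^ 6c = 9d
byte 10: (ca ^ 40) ^ 6f = 8a ^ 6f = e5
byte 11: (b7 ^ 28) ^ 20 = 9f ^ 20 = bf

80ea1fd99d3b2faf189de5bf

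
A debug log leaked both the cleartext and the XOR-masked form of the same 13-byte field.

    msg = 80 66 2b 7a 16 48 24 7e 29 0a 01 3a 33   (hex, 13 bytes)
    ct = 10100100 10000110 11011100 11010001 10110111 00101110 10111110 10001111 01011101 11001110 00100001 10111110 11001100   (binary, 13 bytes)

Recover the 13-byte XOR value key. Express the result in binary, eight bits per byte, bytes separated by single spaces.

Since ct = msg ⊕ key, XORing both sides with msg gives key = msg ⊕ ct.
80 ⊕ a4 = 24
66 ⊕ 86 = e0
2b ⊕ dc = f7
7a ⊕ d1 = ab
16 ⊕ b7 = a1
48 ⊕ 2e = 66
24 ⊕ be = 9a
7e ⊕ 8f = f1
29 ⊕ 5d = 74
0a ⊕ ce = c4
01 ⊕ 21 = 20
3a ⊕ be = 84
33 ⊕ cc = ff

00100100 11100000 11110111 10101011 10100001 01100110 10011010 11110001 01110100 11000100 00100000 10000100 11111111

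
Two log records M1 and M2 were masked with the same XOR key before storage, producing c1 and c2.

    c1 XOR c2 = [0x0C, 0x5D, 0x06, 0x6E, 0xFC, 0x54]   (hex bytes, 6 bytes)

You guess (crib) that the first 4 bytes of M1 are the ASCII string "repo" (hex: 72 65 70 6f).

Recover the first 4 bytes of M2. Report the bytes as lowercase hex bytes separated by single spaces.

7e 38 76 01

Since c1 ⊕ c2 = M1 ⊕ M2, XORing with the guessed M1 bytes yields the corresponding M2 bytes: M2 = (c1 ⊕ c2) ⊕ M1.
0c ^ 72 = 7e
5d ^ 65 = 38
06 ^ 70 = 76
6e ^ 6f = 01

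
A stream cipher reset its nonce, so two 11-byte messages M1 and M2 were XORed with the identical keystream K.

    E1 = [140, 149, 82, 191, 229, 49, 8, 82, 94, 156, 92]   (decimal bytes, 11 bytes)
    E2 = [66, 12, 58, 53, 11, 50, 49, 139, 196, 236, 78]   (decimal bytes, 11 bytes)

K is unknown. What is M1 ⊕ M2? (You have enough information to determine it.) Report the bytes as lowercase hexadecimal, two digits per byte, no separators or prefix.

E1 ⊕ E2 = (M1 ⊕ K) ⊕ (M2 ⊕ K) = M1 ⊕ M2 — the shared key cancels under XOR.
8c ^ 42 = ce
95 ^ 0c = 99
52 ^ 3a = 68
bf ^ 35 = 8a
e5 ^ 0b = ee
31 ^ 32 = 03
08 ^ 31 = 39
52 ^ 8b = d9
5e ^ c4 = 9a
9c ^ ec = 70
5c ^ 4e = 12

ce99688aee0339d99a7012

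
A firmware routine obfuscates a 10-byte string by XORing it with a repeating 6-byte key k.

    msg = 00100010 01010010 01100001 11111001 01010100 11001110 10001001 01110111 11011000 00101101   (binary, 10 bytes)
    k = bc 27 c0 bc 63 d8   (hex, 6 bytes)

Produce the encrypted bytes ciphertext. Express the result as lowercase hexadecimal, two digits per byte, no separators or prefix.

9e75a145371635501891

The 6-byte key repeats, so the effective keystream is bc 27 c0 bc 63 d8 bc 27 c0 bc.
byte 0: 22 ⊕ bc = 9e
byte 1: 52 ⊕ 27 = 75
byte 2: 61 ⊕ c0 = a1
byte 3: f9 ⊕ bc = 45
byte 4: 54 ⊕ 63 = 37
byte 5: ce ⊕ d8 = 16
byte 6: 89 ⊕ bc = 35
byte 7: 77 ⊕ 27 = 50
byte 8: d8 ⊕ c0 = 18
byte 9: 2d ⊕ bc = 91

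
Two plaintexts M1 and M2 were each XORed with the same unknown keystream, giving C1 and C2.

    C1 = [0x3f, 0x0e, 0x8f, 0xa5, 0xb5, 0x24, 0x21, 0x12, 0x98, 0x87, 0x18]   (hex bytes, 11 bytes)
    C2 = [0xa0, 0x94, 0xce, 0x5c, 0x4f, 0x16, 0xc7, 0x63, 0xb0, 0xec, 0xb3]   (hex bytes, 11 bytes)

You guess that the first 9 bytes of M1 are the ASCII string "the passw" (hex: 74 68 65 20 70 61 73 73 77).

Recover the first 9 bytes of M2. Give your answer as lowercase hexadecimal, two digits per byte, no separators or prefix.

ebf224d98a5395025f

First, C1 ⊕ C2 = (M1 ⊕ K) ⊕ (M2 ⊕ K) = M1 ⊕ M2, so the key drops out. Then M2 = (M1 ⊕ M2) ⊕ M1 over the first 9 bytes.
byte 0: (3f ⊕ a0) ⊕ 74 = 9f ⊕ 74 = eb
byte 1: (0e ⊕ 94) ⊕ 68 = 9a ⊕ 68 = f2
byte 2: (8f ⊕ ce) ⊕ 65 = 41 ⊕ 65 = 24
byte 3: (a5 ⊕ 5c) ⊕ 20 = f9 ⊕ 20 = d9
byte 4: (b5 ⊕ 4f) ⊕ 70 = fa ⊕ 70 = 8a
byte 5: (24 ⊕ 16) ⊕ 61 = 32 ⊕ 61 = 53
byte 6: (21 ⊕ c7) ⊕ 73 = e6 ⊕ 73 = 95
byte 7: (12 ⊕ 63) ⊕ 73 = 71 ⊕ 73 = 02
byte 8: (98 ⊕ b0) ⊕ 77 = 28 ⊕ 77 = 5f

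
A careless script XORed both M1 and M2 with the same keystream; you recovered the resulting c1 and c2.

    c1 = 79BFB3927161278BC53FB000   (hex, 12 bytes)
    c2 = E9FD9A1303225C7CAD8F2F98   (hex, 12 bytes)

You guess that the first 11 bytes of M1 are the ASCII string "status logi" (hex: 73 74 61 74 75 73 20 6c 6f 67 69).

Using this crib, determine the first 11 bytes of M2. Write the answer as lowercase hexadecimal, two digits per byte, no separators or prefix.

First, c1 ⊕ c2 = (M1 ⊕ K) ⊕ (M2 ⊕ K) = M1 ⊕ M2, so the key drops out. Then M2 = (M1 ⊕ M2) ⊕ M1 over the first 11 bytes.
byte 0: (79 ^ e9) ^ 73 = 90 ^ 73 = e3
byte 1: (bf ^ fd) ^ 74 = 42 ^ 74 = 36
byte 2: (b3 ^ 9a) ^ 61 = 29 ^ 61 = 48
byte 3: (92 ^ 13) ^ 74 = 81 ^ 74 = f5
byte 4: (71 ^ 03) ^ 75 = 72 ^ 75 = 07
byte 5: (61 ^ 22) ^ 73 = 43 ^ 73 = 30
byte 6: (27 ^ 5c) ^ 20 = 7b ^ 20 = 5b
byte 7: (8b ^ 7c) ^ 6c = f7 ^ 6c = 9b
byte 8: (c5 ^ ad) ^ 6f = 68 ^ 6f = 07
byte 9: (3f ^ 8f) ^ 67 = b0 ^ 67 = d7
byte 10: (b0 ^ 2f) ^ 69 = 9f ^ 69 = f6

e33648f507305b9b07d7f6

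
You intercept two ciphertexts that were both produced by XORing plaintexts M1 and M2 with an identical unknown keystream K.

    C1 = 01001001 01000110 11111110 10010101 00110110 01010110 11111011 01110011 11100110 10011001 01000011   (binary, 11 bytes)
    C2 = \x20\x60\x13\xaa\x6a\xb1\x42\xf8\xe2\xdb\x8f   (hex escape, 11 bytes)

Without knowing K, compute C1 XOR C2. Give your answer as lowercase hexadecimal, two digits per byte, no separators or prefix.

6926ed3f5ce7b98b0442cc

C1 ⊕ C2 = (M1 ⊕ K) ⊕ (M2 ⊕ K) = M1 ⊕ M2 — the shared key cancels under XOR.
49 xor 20 = 69
46 xor 60 = 26
fe xor 13 = ed
95 xor aa = 3f
36 xor 6a = 5c
56 xor b1 = e7
fb xor 42 = b9
73 xor f8 = 8b
e6 xor e2 = 04
99 xor db = 42
43 xor 8f = cc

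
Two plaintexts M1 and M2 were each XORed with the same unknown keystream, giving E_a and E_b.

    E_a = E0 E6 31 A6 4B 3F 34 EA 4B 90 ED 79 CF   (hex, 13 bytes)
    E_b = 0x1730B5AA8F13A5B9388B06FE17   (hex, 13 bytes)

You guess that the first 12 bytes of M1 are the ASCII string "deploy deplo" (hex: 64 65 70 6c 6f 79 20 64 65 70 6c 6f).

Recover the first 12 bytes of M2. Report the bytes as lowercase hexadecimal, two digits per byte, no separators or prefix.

First, E_a ⊕ E_b = (M1 ⊕ K) ⊕ (M2 ⊕ K) = M1 ⊕ M2, so the key drops out. Then M2 = (M1 ⊕ M2) ⊕ M1 over the first 12 bytes.
byte 0: (e0 xor 17) xor 64 = f7 xor 64 = 93
byte 1: (e6 xor 30) xor 65 = d6 xor 65 = b3
byte 2: (31 xor b5) xor 70 = 84 xor 70 = f4
byte 3: (a6 xor aa) xor 6c = 0c xor 6c = 60
byte 4: (4b xor 8f) xor 6f = c4 xor 6f = ab
byte 5: (3f xor 13) xor 79 = 2c xor 79 = 55
byte 6: (34 xor a5) xor 20 = 91 xor 20 = b1
byte 7: (ea xor b9) xor 64 = 53 xor 64 = 37
byte 8: (4b xor 38) xor 65 = 73 xor 65 = 16
byte 9: (90 xor 8b) xor 70 = 1b xor 70 = 6b
byte 10: (ed xor 06) xor 6c = eb xor 6c = 87
byte 11: (79 xor fe) xor 6f = 87 xor 6f = e8

93b3f460ab55b137166b87e8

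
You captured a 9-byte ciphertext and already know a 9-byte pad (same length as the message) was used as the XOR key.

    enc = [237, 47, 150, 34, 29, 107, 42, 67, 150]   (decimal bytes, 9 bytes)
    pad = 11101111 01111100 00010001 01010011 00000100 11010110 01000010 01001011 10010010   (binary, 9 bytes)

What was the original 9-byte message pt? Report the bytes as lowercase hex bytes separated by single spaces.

XOR is its own inverse, so applying the key byte-wise gives the result directly.
ed XOR ef = 02
2f XOR 7c = 53
96 XOR 11 = 87
22 XOR 53 = 71
1d XOR 04 = 19
6b XOR d6 = bd
2a XOR 42 = 68
43 XOR 4b = 08
96 XOR 92 = 04

02 53 87 71 19 bd 68 08 04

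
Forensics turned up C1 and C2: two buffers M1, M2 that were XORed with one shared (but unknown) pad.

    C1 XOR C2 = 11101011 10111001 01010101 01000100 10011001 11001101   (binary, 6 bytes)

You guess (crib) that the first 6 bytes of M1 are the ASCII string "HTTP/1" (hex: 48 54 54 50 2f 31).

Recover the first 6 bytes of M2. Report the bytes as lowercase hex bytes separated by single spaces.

Since C1 ⊕ C2 = M1 ⊕ M2, XORing with the guessed M1 bytes yields the corresponding M2 bytes: M2 = (C1 ⊕ C2) ⊕ M1.
eb ⊕ 48 = a3
b9 ⊕ 54 = ed
55 ⊕ 54 = 01
44 ⊕ 50 = 14
99 ⊕ 2f = b6
cd ⊕ 31 = fc

a3 ed 01 14 b6 fc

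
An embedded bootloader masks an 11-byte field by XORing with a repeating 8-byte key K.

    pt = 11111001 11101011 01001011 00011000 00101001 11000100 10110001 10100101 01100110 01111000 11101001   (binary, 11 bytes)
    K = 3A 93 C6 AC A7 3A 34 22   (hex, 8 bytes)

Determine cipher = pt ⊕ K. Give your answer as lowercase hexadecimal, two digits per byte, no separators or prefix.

c3788db48efe85875ceb2f

The 8-byte key repeats, so the effective keystream is 3a 93 c6 ac a7 3a 34 22 3a 93 c6.
byte 0: f9 ^ 3a = c3
byte 1: eb ^ 93 = 78
byte 2: 4b ^ c6 = 8d
byte 3: 18 ^ ac = b4
byte 4: 29 ^ a7 = 8e
byte 5: c4 ^ 3a = fe
byte 6: b1 ^ 34 = 85
byte 7: a5 ^ 22 = 87
byte 8: 66 ^ 3a = 5c
byte 9: 78 ^ 93 = eb
byte 10: e9 ^ c6 = 2f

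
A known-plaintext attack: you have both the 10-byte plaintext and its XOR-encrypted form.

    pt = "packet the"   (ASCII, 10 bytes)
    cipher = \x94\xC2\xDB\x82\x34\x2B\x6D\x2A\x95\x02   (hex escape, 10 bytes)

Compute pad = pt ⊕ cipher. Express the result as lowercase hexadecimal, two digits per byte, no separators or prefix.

e4a3b8e9515f4d5efd67

Since cipher = pt ⊕ pad, XORing both sides with pt gives pad = pt ⊕ cipher.
byte 0: 70 ^ 94 = e4
byte 1: 61 ^ c2 = a3
byte 2: 63 ^ db = b8
byte 3: 6b ^ 82 = e9
byte 4: 65 ^ 34 = 51
byte 5: 74 ^ 2b = 5f
byte 6: 20 ^ 6d = 4d
byte 7: 74 ^ 2a = 5e
byte 8: 68 ^ 95 = fd
byte 9: 65 ^ 02 = 67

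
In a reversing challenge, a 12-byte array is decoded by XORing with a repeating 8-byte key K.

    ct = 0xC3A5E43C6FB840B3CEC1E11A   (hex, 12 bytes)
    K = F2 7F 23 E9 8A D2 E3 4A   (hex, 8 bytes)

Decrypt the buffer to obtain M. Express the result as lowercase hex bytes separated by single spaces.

The 8-byte key repeats, so the effective keystream is f2 7f 23 e9 8a d2 e3 4a f2 7f 23 e9.
byte 0: c3 ⊕ f2 = 31
byte 1: a5 ⊕ 7f = da
byte 2: e4 ⊕ 23 = c7
byte 3: 3c ⊕ e9 = d5
byte 4: 6f ⊕ 8a = e5
byte 5: b8 ⊕ d2 = 6a
byte 6: 40 ⊕ e3 = a3
byte 7: b3 ⊕ 4a = f9
byte 8: ce ⊕ f2 = 3c
byte 9: c1 ⊕ 7f = be
byte 10: e1 ⊕ 23 = c2
byte 11: 1a ⊕ e9 = f3

31 da c7 d5 e5 6a a3 f9 3c be c2 f3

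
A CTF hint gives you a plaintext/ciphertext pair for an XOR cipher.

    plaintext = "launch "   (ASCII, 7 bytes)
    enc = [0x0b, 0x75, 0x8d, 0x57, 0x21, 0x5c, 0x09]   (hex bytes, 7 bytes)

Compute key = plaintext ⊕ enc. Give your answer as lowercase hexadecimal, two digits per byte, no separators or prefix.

6714f839423429

Since enc = plaintext ⊕ key, XORing both sides with plaintext gives key = plaintext ⊕ enc.
01101100 ⊕ 00001011 = 01100111
01100001 ⊕ 01110101 = 00010100
01110101 ⊕ 10001101 = 11111000
01101110 ⊕ 01010111 = 00111001
01100011 ⊕ 00100001 = 01000010
01101000 ⊕ 01011100 = 00110100
00100000 ⊕ 00001001 = 00101001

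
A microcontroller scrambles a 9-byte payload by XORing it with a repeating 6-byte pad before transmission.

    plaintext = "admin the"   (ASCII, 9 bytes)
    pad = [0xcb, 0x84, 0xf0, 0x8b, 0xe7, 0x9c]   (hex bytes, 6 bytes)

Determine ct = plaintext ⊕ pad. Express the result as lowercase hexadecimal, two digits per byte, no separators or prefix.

The 6-byte key repeats, so the effective keystream is cb 84 f0 8b e7 9c cb 84 f0.
byte 0:  97 ⊕ 203 = 170
byte 1: 100 ⊕ 132 = 224
byte 2: 109 ⊕ 240 = 157
byte 3: 105 ⊕ 139 = 226
byte 4: 110 ⊕ 231 = 137
byte 5:  32 ⊕ 156 = 188
byte 6: 116 ⊕ 203 = 191
byte 7: 104 ⊕ 132 = 236
byte 8: 101 ⊕ 240 = 149

aae09de289bcbfec95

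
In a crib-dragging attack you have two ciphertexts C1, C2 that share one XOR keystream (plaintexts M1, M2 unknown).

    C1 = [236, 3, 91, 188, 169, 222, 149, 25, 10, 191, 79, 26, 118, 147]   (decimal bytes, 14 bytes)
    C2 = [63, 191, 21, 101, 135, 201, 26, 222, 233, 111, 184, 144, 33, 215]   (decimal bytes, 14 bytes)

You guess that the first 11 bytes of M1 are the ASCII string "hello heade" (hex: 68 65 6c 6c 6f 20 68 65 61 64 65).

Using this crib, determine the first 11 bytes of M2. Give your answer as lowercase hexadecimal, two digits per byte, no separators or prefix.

bbd922b54137e7a282b492

First, C1 ⊕ C2 = (M1 ⊕ K) ⊕ (M2 ⊕ K) = M1 ⊕ M2, so the key drops out. Then M2 = (M1 ⊕ M2) ⊕ M1 over the first 11 bytes.
byte 0: (ec XOR 3f) XOR 68 = d3 XOR 68 = bb
byte 1: (03 XOR bf) XOR 65 = bc XOR 65 = d9
byte 2: (5b XOR 15) XOR 6c = 4e XOR 6c = 22
byte 3: (bc XOR 65) XOR 6c = d9 XOR 6c = b5
byte 4: (a9 XOR 87) XOR 6f = 2e XOR 6f = 41
byte 5: (de XOR c9) XOR 20 = 17 XOR 20 = 37
byte 6: (95 XOR 1a) XOR 68 = 8f XOR 68 = e7
byte 7: (19 XOR de) XOR 65 = c7 XOR 65 = a2
byte 8: (0a XOR e9) XOR 61 = e3 XOR 61 = 82
byte 9: (bf XOR 6f) XOR 64 = d0 XOR 64 = b4
byte 10: (4f XOR b8) XOR 65 = f7 XOR 65 = 92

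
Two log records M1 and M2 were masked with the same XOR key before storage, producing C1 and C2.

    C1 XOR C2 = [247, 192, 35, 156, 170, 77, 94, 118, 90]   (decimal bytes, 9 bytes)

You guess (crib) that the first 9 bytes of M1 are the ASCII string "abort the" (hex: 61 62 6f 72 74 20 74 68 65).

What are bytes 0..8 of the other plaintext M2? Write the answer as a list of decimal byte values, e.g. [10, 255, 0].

Since C1 ⊕ C2 = M1 ⊕ M2, XORing with the guessed M1 bytes yields the corresponding M2 bytes: M2 = (C1 ⊕ C2) ⊕ M1.
f7 ^ 61 = 96
c0 ^ 62 = a2
23 ^ 6f = 4c
9c ^ 72 = ee
aa ^ 74 = de
4d ^ 20 = 6d
5e ^ 74 = 2a
76 ^ 68 = 1e
5a ^ 65 = 3f

[150, 162, 76, 238, 222, 109, 42, 30, 63]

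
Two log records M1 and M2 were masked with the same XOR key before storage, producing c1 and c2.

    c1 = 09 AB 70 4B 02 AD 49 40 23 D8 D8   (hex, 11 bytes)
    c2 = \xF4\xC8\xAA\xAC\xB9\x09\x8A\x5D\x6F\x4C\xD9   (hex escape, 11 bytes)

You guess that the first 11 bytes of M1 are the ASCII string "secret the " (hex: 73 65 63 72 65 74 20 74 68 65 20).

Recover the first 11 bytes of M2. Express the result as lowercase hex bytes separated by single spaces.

8e 06 b9 95 de d0 e3 69 24 f1 21

First, c1 ⊕ c2 = (M1 ⊕ K) ⊕ (M2 ⊕ K) = M1 ⊕ M2, so the key drops out. Then M2 = (M1 ⊕ M2) ⊕ M1 over the first 11 bytes.
byte 0: (09 XOR f4) XOR 73 = fd XOR 73 = 8e
byte 1: (ab XOR c8) XOR 65 = 63 XOR 65 = 06
byte 2: (70 XOR aa) XOR 63 = da XOR 63 = b9
byte 3: (4b XOR ac) XOR 72 = e7 XOR 72 = 95
byte 4: (02 XOR b9) XOR 65 = bb XOR 65 = de
byte 5: (ad XOR 09) XOR 74 = a4 XOR 74 = d0
byte 6: (49 XOR 8a) XOR 20 = c3 XOR 20 = e3
byte 7: (40 XOR 5d) XOR 74 = 1d XOR 74 = 69
byte 8: (23 XOR 6f) XOR 68 = 4c XOR 68 = 24
byte 9: (d8 XOR 4c) XOR 65 = 94 XOR 65 = f1
byte 10: (d8 XOR d9) XOR 20 = 01 XOR 20 = 21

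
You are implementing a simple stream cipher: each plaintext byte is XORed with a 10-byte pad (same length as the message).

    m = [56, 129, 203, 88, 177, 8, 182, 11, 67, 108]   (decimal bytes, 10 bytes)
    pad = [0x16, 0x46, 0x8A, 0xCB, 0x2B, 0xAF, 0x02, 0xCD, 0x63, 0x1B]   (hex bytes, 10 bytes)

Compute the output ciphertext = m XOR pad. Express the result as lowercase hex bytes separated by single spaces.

2e c7 41 93 9a a7 b4 c6 20 77

byte 0:  56 ^  22 =  46
byte 1: 129 ^  70 = 199
byte 2: 203 ^ 138 =  65
byte 3:  88 ^ 203 = 147
byte 4: 177 ^  43 = 154
byte 5:   8 ^ 175 = 167
byte 6: 182 ^   2 = 180
byte 7:  11 ^ 205 = 198
byte 8:  67 ^  99 =  32
byte 9: 108 ^  27 = 119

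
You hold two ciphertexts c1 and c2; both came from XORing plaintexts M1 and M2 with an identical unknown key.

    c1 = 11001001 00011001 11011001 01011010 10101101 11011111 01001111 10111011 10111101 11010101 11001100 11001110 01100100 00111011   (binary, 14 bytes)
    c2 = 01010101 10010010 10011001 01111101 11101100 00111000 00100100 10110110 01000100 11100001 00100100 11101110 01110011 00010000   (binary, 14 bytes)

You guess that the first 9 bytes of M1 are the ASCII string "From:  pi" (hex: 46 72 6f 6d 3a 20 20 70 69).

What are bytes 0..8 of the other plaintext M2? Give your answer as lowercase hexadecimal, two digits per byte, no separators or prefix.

First, c1 ⊕ c2 = (M1 ⊕ K) ⊕ (M2 ⊕ K) = M1 ⊕ M2, so the key drops out. Then M2 = (M1 ⊕ M2) ⊕ M1 over the first 9 bytes.
byte 0: (c9 ^ 55) ^ 46 = 9c ^ 46 = da
byte 1: (19 ^ 92) ^ 72 = 8b ^ 72 = f9
byte 2: (d9 ^ 99) ^ 6f = 40 ^ 6f = 2f
byte 3: (5a ^ 7d) ^ 6d = 27 ^ 6d = 4a
byte 4: (ad ^ ec) ^ 3a = 41 ^ 3a = 7b
byte 5: (df ^ 38) ^ 20 = e7 ^ 20 = c7
byte 6: (4f ^ 24) ^ 20 = 6b ^ 20 = 4b
byte 7: (bb ^ b6) ^ 70 = 0d ^ 70 = 7d
byte 8: (bd ^ 44) ^ 69 = f9 ^ 69 = 90

daf92f4a7bc74b7d90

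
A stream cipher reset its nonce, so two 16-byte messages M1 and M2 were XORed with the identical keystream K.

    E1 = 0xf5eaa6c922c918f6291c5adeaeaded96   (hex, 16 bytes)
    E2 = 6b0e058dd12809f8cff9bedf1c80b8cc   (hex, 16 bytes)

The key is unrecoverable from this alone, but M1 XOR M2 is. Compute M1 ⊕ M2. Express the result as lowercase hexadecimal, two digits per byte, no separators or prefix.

E1 ⊕ E2 = (M1 ⊕ K) ⊕ (M2 ⊕ K) = M1 ⊕ M2 — the shared key cancels under XOR.
byte 0: 245 ⊕ 107 = 158
byte 1: 234 ⊕  14 = 228
byte 2: 166 ⊕   5 = 163
byte 3: 201 ⊕ 141 =  68
byte 4:  34 ⊕ 209 = 243
byte 5: 201 ⊕  40 = 225
byte 6:  24 ⊕   9 =  17
byte 7: 246 ⊕ 248 =  14
byte 8:  41 ⊕ 207 = 230
byte 9:  28 ⊕ 249 = 229
byte 10:  90 ⊕ 190 = 228
byte 11: 222 ⊕ 223 =   1
byte 12: 174 ⊕  28 = 178
byte 13: 173 ⊕ 128 =  45
byte 14: 237 ⊕ 184 =  85
byte 15: 150 ⊕ 204 =  90

9ee4a344f3e1110ee6e5e401b22d555a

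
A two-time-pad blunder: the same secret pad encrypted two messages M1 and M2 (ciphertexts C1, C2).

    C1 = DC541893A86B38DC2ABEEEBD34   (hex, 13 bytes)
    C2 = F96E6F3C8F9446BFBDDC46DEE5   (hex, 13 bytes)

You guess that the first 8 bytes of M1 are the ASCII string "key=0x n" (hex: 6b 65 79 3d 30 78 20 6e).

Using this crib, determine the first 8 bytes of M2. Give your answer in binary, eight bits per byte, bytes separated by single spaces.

01001110 01011111 00001110 10010010 00010111 10000111 01011110 00001101

First, C1 ⊕ C2 = (M1 ⊕ K) ⊕ (M2 ⊕ K) = M1 ⊕ M2, so the key drops out. Then M2 = (M1 ⊕ M2) ⊕ M1 over the first 8 bytes.
byte 0: (dc ⊕ f9) ⊕ 6b = 25 ⊕ 6b = 4e
byte 1: (54 ⊕ 6e) ⊕ 65 = 3a ⊕ 65 = 5f
byte 2: (18 ⊕ 6f) ⊕ 79 = 77 ⊕ 79 = 0e
byte 3: (93 ⊕ 3c) ⊕ 3d = af ⊕ 3d = 92
byte 4: (a8 ⊕ 8f) ⊕ 30 = 27 ⊕ 30 = 17
byte 5: (6b ⊕ 94) ⊕ 78 = ff ⊕ 78 = 87
byte 6: (38 ⊕ 46) ⊕ 20 = 7e ⊕ 20 = 5e
byte 7: (dc ⊕ bf) ⊕ 6e = 63 ⊕ 6e = 0d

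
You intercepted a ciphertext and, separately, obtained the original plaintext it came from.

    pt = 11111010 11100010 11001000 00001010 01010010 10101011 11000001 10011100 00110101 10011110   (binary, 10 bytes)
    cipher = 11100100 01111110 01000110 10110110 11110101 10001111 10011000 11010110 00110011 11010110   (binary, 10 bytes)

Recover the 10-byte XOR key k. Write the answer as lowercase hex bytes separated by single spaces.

1e 9c 8e bc a7 24 59 4a 06 48

Since cipher = pt ⊕ k, XORing both sides with pt gives k = pt ⊕ cipher.
byte 0: 250 XOR 228 =  30
byte 1: 226 XOR 126 = 156
byte 2: 200 XOR  70 = 142
byte 3:  10 XOR 182 = 188
byte 4:  82 XOR 245 = 167
byte 5: 171 XOR 143 =  36
byte 6: 193 XOR 152 =  89
byte 7: 156 XOR 214 =  74
byte 8:  53 XOR  51 =   6
byte 9: 158 XOR 214 =  72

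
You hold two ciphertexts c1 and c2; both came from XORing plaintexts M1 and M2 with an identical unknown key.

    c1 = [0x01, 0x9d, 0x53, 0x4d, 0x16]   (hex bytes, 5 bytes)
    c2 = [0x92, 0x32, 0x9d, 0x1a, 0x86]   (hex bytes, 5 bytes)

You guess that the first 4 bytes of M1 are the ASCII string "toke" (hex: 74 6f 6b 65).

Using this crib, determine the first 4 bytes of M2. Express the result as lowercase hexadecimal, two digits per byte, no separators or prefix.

e7c0a532

First, c1 ⊕ c2 = (M1 ⊕ K) ⊕ (M2 ⊕ K) = M1 ⊕ M2, so the key drops out. Then M2 = (M1 ⊕ M2) ⊕ M1 over the first 4 bytes.
byte 0: (01 XOR 92) XOR 74 = 93 XOR 74 = e7
byte 1: (9d XOR 32) XOR 6f = af XOR 6f = c0
byte 2: (53 XOR 9d) XOR 6b = ce XOR 6b = a5
byte 3: (4d XOR 1a) XOR 65 = 57 XOR 65 = 32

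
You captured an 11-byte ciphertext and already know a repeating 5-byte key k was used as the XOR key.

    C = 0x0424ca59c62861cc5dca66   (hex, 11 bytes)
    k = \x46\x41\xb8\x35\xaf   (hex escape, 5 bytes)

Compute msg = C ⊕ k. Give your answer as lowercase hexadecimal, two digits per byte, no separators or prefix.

4265726c696e2074686520

The 5-byte key repeats, so the effective keystream is 46 41 b8 35 af 46 41 b8 35 af 46.
byte 0: 04 xor 46 = 42
byte 1: 24 xor 41 = 65
byte 2: ca xor b8 = 72
byte 3: 59 xor 35 = 6c
byte 4: c6 xor af = 69
byte 5: 28 xor 46 = 6e
byte 6: 61 xor 41 = 20
byte 7: cc xor b8 = 74
byte 8: 5d xor 35 = 68
byte 9: ca xor af = 65
byte 10: 66 xor 46 = 20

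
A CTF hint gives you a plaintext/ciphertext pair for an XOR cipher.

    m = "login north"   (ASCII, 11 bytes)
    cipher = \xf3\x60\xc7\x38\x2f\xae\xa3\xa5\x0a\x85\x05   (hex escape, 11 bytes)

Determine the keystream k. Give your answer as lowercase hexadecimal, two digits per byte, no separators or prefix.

Since cipher = m ⊕ k, XORing both sides with m gives k = m ⊕ cipher.
6c xor f3 = 9f
6f xor 60 = 0f
67 xor c7 = a0
69 xor 38 = 51
6e xor 2f = 41
20 xor ae = 8e
6e xor a3 = cd
6f xor a5 = ca
72 xor 0a = 78
74 xor 85 = f1
68 xor 05 = 6d

9f0fa051418ecdca78f16d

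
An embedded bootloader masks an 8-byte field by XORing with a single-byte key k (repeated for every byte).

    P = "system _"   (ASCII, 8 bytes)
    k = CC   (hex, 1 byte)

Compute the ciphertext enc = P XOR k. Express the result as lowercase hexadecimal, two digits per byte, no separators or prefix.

The 1-byte key repeats, so the effective keystream is cc cc cc cc cc cc cc cc.
byte 0: 73 ^ cc = bf
byte 1: 79 ^ cc = b5
byte 2: 73 ^ cc = bf
byte 3: 74 ^ cc = b8
byte 4: 65 ^ cc = a9
byte 5: 6d ^ cc = a1
byte 6: 20 ^ cc = ec
byte 7: 5f ^ cc = 93

bfb5bfb8a9a1ec93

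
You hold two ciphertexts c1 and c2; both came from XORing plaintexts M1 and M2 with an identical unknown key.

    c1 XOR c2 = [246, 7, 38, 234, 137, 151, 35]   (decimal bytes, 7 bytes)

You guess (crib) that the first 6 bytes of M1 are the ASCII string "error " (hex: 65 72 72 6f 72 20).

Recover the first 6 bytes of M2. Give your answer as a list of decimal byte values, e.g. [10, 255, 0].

[147, 117, 84, 133, 251, 183]

Since c1 ⊕ c2 = M1 ⊕ M2, XORing with the guessed M1 bytes yields the corresponding M2 bytes: M2 = (c1 ⊕ c2) ⊕ M1.
byte 0: f6 xor 65 = 93
byte 1: 07 xor 72 = 75
byte 2: 26 xor 72 = 54
byte 3: ea xor 6f = 85
byte 4: 89 xor 72 = fb
byte 5: 97 xor 20 = b7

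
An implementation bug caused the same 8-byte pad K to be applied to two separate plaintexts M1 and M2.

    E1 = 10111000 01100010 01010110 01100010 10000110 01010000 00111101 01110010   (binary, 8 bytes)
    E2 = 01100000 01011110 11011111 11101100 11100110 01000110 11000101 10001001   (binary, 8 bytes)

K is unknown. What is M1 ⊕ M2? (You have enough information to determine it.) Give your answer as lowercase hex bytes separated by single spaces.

d8 3c 89 8e 60 16 f8 fb

E1 ⊕ E2 = (M1 ⊕ K) ⊕ (M2 ⊕ K) = M1 ⊕ M2 — the shared key cancels under XOR.
184 XOR  96 = 216
 98 XOR  94 =  60
 86 XOR 223 = 137
 98 XOR 236 = 142
134 XOR 230 =  96
 80 XOR  70 =  22
 61 XOR 197 = 248
114 XOR 137 = 251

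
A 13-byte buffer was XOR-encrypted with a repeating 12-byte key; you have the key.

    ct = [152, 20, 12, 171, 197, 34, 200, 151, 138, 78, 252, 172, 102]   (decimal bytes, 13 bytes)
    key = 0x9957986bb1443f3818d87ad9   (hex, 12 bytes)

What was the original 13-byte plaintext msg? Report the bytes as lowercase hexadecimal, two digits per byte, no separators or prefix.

The 12-byte key repeats, so the effective keystream is 99 57 98 6b b1 44 3f 38 18 d8 7a d9 99.
byte 0: 98 XOR 99 = 01
byte 1: 14 XOR 57 = 43
byte 2: 0c XOR 98 = 94
byte 3: ab XOR 6b = c0
byte 4: c5 XOR b1 = 74
byte 5: 22 XOR 44 = 66
byte 6: c8 XOR 3f = f7
byte 7: 97 XOR 38 = af
byte 8: 8a XOR 18 = 92
byte 9: 4e XOR d8 = 96
byte 10: fc XOR 7a = 86
byte 11: ac XOR d9 = 75
byte 12: 66 XOR 99 = ff

014394c07466f7af92968675ff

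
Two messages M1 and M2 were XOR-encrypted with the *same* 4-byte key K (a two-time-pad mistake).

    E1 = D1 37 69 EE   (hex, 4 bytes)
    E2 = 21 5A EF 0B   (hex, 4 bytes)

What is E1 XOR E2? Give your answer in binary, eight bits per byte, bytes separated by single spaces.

11110000 01101101 10000110 11100101

E1 ⊕ E2 = (M1 ⊕ K) ⊕ (M2 ⊕ K) = M1 ⊕ M2 — the shared key cancels under XOR.
d1 XOR 21 = f0
37 XOR 5a = 6d
69 XOR ef = 86
ee XOR 0b = e5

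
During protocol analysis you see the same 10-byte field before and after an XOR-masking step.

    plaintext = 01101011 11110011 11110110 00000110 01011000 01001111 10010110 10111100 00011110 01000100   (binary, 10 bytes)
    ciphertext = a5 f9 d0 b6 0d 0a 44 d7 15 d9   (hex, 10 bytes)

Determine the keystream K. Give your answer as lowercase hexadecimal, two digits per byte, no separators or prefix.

ce0a26b05545d26b0b9d

Since ciphertext = plaintext ⊕ K, XORing both sides with plaintext gives K = plaintext ⊕ ciphertext.
6b xor a5 = ce
f3 xor f9 = 0a
f6 xor d0 = 26
06 xor b6 = b0
58 xor 0d = 55
4f xor 0a = 45
96 xor 44 = d2
bc xor d7 = 6b
1e xor 15 = 0b
44 xor d9 = 9d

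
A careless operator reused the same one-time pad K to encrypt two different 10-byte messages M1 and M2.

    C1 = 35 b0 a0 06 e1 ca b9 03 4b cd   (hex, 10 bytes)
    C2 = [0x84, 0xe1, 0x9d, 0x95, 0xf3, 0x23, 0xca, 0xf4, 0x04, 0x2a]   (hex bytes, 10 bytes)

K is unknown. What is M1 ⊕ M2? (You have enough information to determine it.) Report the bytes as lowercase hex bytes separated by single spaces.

C1 ⊕ C2 = (M1 ⊕ K) ⊕ (M2 ⊕ K) = M1 ⊕ M2 — the shared key cancels under XOR.
35 ⊕ 84 = b1
b0 ⊕ e1 = 51
a0 ⊕ 9d = 3d
06 ⊕ 95 = 93
e1 ⊕ f3 = 12
ca ⊕ 23 = e9
b9 ⊕ ca = 73
03 ⊕ f4 = f7
4b ⊕ 04 = 4f
cd ⊕ 2a = e7

b1 51 3d 93 12 e9 73 f7 4f e7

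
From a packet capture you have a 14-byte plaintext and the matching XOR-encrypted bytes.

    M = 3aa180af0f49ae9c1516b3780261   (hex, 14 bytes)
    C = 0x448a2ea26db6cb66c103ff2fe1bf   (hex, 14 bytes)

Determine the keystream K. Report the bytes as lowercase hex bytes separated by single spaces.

7e 2b ae 0d 62 ff 65 fa d4 15 4c 57 e3 de

Since C = M ⊕ K, XORing both sides with M gives K = M ⊕ C.
byte 0: 3a xor 44 = 7e
byte 1: a1 xor 8a = 2b
byte 2: 80 xor 2e = ae
byte 3: af xor a2 = 0d
byte 4: 0f xor 6d = 62
byte 5: 49 xor b6 = ff
byte 6: ae xor cb = 65
byte 7: 9c xor 66 = fa
byte 8: 15 xor c1 = d4
byte 9: 16 xor 03 = 15
byte 10: b3 xor ff = 4c
byte 11: 78 xor 2f = 57
byte 12: 02 xor e1 = e3
byte 13: 61 xor bf = de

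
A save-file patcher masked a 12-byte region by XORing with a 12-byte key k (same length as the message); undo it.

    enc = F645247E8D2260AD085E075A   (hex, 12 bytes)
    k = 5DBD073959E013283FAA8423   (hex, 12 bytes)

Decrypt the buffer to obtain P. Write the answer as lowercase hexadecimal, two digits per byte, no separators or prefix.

abf82347d4c2738537f48379

f6 ^ 5d = ab
45 ^ bd = f8
24 ^ 07 = 23
7e ^ 39 = 47
8d ^ 59 = d4
22 ^ e0 = c2
60 ^ 13 = 73
ad ^ 28 = 85
08 ^ 3f = 37
5e ^ aa = f4
07 ^ 84 = 83
5a ^ 23 = 79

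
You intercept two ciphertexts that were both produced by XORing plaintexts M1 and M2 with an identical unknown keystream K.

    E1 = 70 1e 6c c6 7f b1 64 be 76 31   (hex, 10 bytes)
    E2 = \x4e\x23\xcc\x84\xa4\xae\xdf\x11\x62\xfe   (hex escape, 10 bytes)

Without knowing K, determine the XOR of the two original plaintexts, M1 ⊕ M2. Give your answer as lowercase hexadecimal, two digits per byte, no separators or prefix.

E1 ⊕ E2 = (M1 ⊕ K) ⊕ (M2 ⊕ K) = M1 ⊕ M2 — the shared key cancels under XOR.
70 xor 4e = 3e
1e xor 23 = 3d
6c xor cc = a0
c6 xor 84 = 42
7f xor a4 = db
b1 xor ae = 1f
64 xor df = bb
be xor 11 = af
76 xor 62 = 14
31 xor fe = cf

3e3da042db1fbbaf14cf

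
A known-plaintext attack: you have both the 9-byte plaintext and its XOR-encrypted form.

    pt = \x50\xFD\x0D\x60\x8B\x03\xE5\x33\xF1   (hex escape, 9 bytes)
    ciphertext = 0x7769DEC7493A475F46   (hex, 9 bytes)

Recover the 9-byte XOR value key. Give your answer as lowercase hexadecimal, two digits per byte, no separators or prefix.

Since ciphertext = pt ⊕ key, XORing both sides with pt gives key = pt ⊕ ciphertext.
50 xor 77 = 27
fd xor 69 = 94
0d xor de = d3
60 xor c7 = a7
8b xor 49 = c2
03 xor 3a = 39
e5 xor 47 = a2
33 xor 5f = 6c
f1 xor 46 = b7

2794d3a7c239a26cb7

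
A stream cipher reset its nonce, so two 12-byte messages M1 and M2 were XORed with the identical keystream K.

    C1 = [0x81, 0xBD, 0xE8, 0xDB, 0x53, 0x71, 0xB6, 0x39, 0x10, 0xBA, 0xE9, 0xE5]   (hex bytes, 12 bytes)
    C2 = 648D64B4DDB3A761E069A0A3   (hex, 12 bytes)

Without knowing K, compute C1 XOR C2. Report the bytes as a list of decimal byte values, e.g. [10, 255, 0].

C1 ⊕ C2 = (M1 ⊕ K) ⊕ (M2 ⊕ K) = M1 ⊕ M2 — the shared key cancels under XOR.
81 XOR 64 = e5
bd XOR 8d = 30
e8 XOR 64 = 8c
db XOR b4 = 6f
53 XOR dd = 8e
71 XOR b3 = c2
b6 XOR a7 = 11
39 XOR 61 = 58
10 XOR e0 = f0
ba XOR 69 = d3
e9 XOR a0 = 49
e5 XOR a3 = 46

[229, 48, 140, 111, 142, 194, 17, 88, 240, 211, 73, 70]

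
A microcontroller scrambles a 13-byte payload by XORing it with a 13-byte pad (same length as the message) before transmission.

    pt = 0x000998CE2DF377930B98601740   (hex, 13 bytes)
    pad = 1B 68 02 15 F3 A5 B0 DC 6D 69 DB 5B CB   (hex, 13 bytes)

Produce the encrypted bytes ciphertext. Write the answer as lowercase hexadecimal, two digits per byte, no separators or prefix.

XOR is its own inverse, so applying the key byte-wise gives the result directly.
byte 0: 00 ^ 1b = 1b
byte 1: 09 ^ 68 = 61
byte 2: 98 ^ 02 = 9a
byte 3: ce ^ 15 = db
byte 4: 2d ^ f3 = de
byte 5: f3 ^ a5 = 56
byte 6: 77 ^ b0 = c7
byte 7: 93 ^ dc = 4f
byte 8: 0b ^ 6d = 66
byte 9: 98 ^ 69 = f1
byte 10: 60 ^ db = bb
byte 11: 17 ^ 5b = 4c
byte 12: 40 ^ cb = 8b

1b619adbde56c74f66f1bb4c8b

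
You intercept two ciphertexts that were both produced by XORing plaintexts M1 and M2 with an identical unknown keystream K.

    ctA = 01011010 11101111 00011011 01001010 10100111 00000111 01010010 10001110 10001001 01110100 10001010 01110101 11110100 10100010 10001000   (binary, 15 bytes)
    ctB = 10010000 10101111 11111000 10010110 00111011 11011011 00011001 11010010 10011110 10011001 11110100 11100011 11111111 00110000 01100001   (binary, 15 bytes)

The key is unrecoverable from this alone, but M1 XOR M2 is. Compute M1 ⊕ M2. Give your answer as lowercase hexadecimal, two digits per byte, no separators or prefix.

ctA ⊕ ctB = (M1 ⊕ K) ⊕ (M2 ⊕ K) = M1 ⊕ M2 — the shared key cancels under XOR.
 90 XOR 144 = 202
239 XOR 175 =  64
 27 XOR 248 = 227
 74 XOR 150 = 220
167 XOR  59 = 156
  7 XOR 219 = 220
 82 XOR  25 =  75
142 XOR 210 =  92
137 XOR 158 =  23
116 XOR 153 = 237
138 XOR 244 = 126
117 XOR 227 = 150
244 XOR 255 =  11
162 XOR  48 = 146
136 XOR  97 = 233

ca40e3dc9cdc4b5c17ed7e960b92e9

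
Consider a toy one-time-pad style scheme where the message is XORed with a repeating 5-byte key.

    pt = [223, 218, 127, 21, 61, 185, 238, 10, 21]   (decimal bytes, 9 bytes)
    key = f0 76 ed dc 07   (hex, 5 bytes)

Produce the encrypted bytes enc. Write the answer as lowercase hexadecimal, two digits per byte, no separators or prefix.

2fac92c93a4998e7c9

The 5-byte key repeats, so the effective keystream is f0 76 ed dc 07 f0 76 ed dc.
byte 0: 223 ^ 240 =  47
byte 1: 218 ^ 118 = 172
byte 2: 127 ^ 237 = 146
byte 3:  21 ^ 220 = 201
byte 4:  61 ^   7 =  58
byte 5: 185 ^ 240 =  73
byte 6: 238 ^ 118 = 152
byte 7:  10 ^ 237 = 231
byte 8:  21 ^ 220 = 201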